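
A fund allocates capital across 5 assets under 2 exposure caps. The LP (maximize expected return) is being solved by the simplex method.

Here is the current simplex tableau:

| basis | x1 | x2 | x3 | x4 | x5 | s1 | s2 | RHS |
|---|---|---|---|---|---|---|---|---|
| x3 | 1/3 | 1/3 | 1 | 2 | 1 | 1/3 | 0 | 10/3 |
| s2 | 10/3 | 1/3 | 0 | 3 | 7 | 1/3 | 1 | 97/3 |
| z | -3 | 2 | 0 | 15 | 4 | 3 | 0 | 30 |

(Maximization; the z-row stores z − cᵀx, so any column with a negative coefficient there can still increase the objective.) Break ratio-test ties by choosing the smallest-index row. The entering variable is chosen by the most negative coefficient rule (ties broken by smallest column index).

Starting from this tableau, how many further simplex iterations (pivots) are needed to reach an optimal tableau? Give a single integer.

1

pivot: x1 in, s2 out → z = 591/10
No improving column remains; optimal.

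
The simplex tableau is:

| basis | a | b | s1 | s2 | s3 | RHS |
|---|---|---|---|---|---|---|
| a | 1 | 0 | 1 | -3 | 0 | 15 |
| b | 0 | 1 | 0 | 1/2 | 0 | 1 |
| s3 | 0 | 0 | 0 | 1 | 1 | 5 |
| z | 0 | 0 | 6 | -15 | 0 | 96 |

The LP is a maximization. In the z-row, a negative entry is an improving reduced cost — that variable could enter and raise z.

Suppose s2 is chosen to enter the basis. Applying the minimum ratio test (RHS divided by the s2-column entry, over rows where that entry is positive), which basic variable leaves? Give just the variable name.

b

Ratios: row 1 (a): entry -3 ≤ 0, skip; row 2 (b): 1/(1/2) = 2; row 3 (s3): 5/1 = 5.
Minimum ratio 2 is in the b row, so b leaves.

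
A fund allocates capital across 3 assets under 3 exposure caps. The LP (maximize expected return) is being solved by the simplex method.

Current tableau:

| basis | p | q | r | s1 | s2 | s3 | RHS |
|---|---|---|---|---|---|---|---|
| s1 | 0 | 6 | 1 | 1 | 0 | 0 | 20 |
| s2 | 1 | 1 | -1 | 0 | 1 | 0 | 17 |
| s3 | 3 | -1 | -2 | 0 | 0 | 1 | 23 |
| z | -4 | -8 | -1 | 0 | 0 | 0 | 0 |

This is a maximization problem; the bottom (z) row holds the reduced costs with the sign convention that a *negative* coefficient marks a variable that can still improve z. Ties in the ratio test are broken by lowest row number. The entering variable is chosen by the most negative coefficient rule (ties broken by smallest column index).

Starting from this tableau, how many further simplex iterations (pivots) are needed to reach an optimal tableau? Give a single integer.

3

pivot: q in, s1 out → z = 80/3
pivot: p in, s3 out → z = 556/9
pivot: r in, q out → z = 104
No improving column remains; optimal.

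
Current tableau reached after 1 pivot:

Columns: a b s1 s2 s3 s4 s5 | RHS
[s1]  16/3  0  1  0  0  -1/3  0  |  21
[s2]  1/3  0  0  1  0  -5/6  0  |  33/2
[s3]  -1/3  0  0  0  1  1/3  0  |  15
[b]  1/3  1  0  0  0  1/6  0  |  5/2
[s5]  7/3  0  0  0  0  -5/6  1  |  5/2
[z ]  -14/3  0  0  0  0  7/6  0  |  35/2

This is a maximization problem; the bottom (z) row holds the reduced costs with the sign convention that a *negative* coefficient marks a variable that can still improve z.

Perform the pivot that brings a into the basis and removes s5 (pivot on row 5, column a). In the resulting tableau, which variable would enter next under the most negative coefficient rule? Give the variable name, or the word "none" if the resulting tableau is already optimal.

Pivot element 7/3. New z-row = old z-row − (-14/3)·(row 5/(7/3)).
Updated z-row coefficients: a: 0, b: 0, s1: 0, s2: 0, s3: 0, s4: -1/2, s5: 2.
The most negative is -1/2 in column s4, so s4 would enter next.

s4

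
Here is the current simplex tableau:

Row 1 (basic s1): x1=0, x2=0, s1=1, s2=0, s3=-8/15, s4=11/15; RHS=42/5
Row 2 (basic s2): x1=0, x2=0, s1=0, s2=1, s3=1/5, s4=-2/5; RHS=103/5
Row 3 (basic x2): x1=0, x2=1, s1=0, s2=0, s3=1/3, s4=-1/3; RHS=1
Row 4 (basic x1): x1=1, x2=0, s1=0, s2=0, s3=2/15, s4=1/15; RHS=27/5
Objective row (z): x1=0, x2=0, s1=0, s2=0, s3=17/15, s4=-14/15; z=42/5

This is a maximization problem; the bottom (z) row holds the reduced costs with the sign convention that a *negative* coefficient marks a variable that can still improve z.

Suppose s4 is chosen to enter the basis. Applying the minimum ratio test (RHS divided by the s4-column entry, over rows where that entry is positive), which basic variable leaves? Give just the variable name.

Ratios: row 1 (s1): (42/5)/(11/15) = 126/11; row 2 (s2): entry -2/5 ≤ 0, skip; row 3 (x2): entry -1/3 ≤ 0, skip; row 4 (x1): (27/5)/(1/15) = 81.
Minimum ratio 126/11 is in the s1 row, so s1 leaves.

s1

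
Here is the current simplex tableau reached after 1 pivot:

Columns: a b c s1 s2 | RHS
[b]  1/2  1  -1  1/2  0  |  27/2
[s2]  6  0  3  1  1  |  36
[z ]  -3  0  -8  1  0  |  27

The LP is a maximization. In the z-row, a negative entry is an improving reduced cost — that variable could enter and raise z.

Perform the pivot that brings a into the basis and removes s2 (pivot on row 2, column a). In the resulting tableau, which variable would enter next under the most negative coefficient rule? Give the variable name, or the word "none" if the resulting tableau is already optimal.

c

Pivot element 6. New z-row = old z-row − (-3)·(row 2/6).
Updated z-row coefficients: a: 0, b: 0, c: -13/2, s1: 3/2, s2: 1/2.
The most negative is -13/2 in column c, so c would enter next.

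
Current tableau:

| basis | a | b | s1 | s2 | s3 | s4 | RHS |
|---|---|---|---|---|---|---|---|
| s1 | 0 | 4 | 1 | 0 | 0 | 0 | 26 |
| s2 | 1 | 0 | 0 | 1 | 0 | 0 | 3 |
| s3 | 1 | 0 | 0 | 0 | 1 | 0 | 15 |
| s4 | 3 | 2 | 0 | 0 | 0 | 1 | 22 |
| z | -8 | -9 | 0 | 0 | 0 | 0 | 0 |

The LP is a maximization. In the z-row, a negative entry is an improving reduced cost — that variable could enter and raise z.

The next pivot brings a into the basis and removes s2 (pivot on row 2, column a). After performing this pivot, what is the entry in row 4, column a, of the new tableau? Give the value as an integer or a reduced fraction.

0

Pivot element is row 2, column a: 1.
Normalize row 2: new (row 2, a) = 1/1 = 1.
row 4 ← row 4 − 3·(new row 2): 3 − 3·1 = 0.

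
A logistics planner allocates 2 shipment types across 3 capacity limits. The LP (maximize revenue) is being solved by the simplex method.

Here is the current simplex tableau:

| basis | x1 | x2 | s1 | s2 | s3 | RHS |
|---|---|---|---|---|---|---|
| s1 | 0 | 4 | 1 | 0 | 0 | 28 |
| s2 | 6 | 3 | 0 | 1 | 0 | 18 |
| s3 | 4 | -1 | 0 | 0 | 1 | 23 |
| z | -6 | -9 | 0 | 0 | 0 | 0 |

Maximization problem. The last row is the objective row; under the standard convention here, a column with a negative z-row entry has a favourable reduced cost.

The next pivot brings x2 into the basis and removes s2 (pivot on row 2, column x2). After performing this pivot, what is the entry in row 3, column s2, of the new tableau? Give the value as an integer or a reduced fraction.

1/3

Pivot element is row 2, column x2: 3.
Normalize row 2: new (row 2, s2) = 1/3 = 1/3.
row 3 ← row 3 − (-1)·(new row 2): 0 − (-1)·(1/3) = 1/3.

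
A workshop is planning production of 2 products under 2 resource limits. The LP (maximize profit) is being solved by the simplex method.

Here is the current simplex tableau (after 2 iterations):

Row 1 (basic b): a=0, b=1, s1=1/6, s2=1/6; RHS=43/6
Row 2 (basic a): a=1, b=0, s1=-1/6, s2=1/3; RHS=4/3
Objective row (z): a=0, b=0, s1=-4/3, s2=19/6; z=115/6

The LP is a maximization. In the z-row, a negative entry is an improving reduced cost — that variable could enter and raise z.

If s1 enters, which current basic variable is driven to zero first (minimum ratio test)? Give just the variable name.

Ratios: row 1 (b): (43/6)/(1/6) = 43; row 2 (a): entry -1/6 ≤ 0, skip.
Minimum ratio 43 is in the b row, so b leaves.

b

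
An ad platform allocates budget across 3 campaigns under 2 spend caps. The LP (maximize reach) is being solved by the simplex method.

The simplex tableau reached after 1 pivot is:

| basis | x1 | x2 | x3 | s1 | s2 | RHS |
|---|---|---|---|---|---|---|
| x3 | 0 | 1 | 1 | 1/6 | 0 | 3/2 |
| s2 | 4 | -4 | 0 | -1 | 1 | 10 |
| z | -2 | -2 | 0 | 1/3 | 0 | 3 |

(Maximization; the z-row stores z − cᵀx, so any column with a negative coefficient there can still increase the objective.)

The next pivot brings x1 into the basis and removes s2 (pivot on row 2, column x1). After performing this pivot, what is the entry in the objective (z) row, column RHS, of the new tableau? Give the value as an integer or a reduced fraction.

8

Pivot element is row 2, column x1: 4.
Normalize row 2: new (row 2, RHS) = 10/4 = 5/2.
z-row ← z-row − (-2)·(new row 2): 3 − (-2)·(5/2) = 8.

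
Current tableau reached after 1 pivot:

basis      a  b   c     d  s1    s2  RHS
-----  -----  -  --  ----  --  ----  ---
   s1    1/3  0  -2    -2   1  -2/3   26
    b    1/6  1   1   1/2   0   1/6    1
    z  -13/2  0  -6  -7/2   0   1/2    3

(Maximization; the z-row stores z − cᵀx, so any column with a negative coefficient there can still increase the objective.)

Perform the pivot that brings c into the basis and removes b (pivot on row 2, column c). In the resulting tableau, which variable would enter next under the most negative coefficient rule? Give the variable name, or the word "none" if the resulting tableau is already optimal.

Pivot element 1. New z-row = old z-row − (-6)·(row 2/1).
Updated z-row coefficients: a: -11/2, b: 6, c: 0, d: -1/2, s1: 0, s2: 3/2.
The most negative is -11/2 in column a, so a would enter next.

a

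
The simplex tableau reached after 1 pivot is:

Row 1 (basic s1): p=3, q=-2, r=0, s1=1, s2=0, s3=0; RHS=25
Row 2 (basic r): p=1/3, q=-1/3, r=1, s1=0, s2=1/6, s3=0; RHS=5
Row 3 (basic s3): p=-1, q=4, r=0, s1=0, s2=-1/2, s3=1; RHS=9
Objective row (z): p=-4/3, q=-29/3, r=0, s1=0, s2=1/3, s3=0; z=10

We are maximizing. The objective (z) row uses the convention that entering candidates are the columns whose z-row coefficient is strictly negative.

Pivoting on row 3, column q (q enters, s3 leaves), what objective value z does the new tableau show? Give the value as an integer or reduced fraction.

Minimum ratio for q: 9/4 = 9/4.
z changes by −(z-row coeff of q)·ratio = −(-29/3)·(9/4) = 87/4.
New z = 10 + (87/4) = 127/4.

127/4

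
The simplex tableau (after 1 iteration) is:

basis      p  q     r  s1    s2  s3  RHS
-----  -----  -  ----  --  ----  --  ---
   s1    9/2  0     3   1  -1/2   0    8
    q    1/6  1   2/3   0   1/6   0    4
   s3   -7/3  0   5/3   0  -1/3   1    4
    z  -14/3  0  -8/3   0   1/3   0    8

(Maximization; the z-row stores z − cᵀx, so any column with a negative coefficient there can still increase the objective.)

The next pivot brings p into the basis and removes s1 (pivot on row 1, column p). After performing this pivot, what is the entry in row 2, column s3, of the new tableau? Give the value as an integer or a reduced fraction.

0

Pivot element is row 1, column p: 9/2.
Normalize row 1: new (row 1, s3) = 0/(9/2) = 0.
row 2 ← row 2 − (1/6)·(new row 1): 0 − (1/6)·0 = 0.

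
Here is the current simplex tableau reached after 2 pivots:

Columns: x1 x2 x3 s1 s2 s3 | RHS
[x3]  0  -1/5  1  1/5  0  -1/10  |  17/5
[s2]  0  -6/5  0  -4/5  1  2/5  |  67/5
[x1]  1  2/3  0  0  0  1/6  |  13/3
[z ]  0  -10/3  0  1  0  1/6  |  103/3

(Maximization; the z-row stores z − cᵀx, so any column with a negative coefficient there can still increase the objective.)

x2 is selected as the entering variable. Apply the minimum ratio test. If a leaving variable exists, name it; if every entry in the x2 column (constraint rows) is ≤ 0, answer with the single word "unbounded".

Ratios: row 1 (x3): entry -1/5 ≤ 0, skip; row 2 (s2): entry -6/5 ≤ 0, skip; row 3 (x1): (13/3)/(2/3) = 13/2.
Minimum ratio is in the x1 row, so x1 leaves.

x1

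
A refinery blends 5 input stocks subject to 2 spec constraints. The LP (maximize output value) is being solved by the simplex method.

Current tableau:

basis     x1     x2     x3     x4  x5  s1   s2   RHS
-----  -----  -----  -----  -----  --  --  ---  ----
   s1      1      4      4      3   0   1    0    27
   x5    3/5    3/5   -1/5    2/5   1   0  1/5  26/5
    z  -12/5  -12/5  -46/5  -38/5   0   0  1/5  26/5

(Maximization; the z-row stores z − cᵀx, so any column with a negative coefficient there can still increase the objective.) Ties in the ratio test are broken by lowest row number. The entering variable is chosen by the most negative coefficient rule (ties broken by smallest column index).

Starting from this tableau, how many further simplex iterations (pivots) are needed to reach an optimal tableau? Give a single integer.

pivot: x3 in, s1 out → z = 673/10
pivot: x4 in, x3 out → z = 368/5
No improving column remains; optimal.

2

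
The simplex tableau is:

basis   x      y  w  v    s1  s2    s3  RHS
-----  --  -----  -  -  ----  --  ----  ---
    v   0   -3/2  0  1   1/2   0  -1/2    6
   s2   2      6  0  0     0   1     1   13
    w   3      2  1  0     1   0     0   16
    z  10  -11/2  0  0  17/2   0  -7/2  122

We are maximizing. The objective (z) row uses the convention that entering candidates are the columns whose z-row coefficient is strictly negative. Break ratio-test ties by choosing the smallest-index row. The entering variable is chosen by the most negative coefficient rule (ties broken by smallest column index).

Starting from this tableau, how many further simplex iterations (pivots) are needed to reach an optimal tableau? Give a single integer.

2

pivot: y in, s2 out → z = 1607/12
pivot: s3 in, y out → z = 335/2
No improving column remains; optimal.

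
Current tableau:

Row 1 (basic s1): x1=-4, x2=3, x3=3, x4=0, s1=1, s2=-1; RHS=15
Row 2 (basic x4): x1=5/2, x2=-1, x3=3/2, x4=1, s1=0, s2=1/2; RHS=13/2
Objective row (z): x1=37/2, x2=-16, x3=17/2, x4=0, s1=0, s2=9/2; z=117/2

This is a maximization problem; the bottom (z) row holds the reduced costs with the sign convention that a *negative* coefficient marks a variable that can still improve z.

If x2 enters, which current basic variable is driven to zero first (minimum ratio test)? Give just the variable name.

s1

Ratios: row 1 (s1): 15/3 = 5; row 2 (x4): entry -1 ≤ 0, skip.
Minimum ratio 5 is in the s1 row, so s1 leaves.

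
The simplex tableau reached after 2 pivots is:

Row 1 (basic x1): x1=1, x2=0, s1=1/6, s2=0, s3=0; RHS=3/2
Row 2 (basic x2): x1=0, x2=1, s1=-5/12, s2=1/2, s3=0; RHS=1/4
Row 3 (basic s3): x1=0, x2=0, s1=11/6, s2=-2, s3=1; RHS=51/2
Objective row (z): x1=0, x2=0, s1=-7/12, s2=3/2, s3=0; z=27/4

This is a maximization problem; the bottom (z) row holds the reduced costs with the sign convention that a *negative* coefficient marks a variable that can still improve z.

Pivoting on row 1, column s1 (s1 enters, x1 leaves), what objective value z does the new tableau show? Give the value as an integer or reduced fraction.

Minimum ratio for s1: (3/2)/(1/6) = 9.
z changes by −(z-row coeff of s1)·ratio = −(-7/12)·9 = 21/4.
New z = 27/4 + (21/4) = 12.

12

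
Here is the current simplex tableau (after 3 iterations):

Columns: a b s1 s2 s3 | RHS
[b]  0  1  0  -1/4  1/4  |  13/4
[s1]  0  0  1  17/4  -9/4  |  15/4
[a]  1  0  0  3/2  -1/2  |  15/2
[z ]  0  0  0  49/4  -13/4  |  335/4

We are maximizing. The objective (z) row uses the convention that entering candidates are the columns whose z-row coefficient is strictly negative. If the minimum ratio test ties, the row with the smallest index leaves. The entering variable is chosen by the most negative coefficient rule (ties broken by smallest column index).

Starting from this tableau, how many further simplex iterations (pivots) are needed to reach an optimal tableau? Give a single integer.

1

pivot: s3 in, b out → z = 126
No improving column remains; optimal.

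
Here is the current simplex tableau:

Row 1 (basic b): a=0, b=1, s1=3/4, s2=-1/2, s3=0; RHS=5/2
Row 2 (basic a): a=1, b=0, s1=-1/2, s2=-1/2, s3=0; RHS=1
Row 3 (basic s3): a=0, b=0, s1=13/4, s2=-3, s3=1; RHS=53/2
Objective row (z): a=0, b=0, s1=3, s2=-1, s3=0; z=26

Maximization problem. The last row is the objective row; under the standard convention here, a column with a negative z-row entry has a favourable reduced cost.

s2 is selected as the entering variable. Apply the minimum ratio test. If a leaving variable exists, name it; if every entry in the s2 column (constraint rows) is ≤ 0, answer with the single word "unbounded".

unbounded

s2-column entries: row 1: -1/2, row 2: -1/2, row 3: -3. All ≤ 0, so s2 can increase without bound; the LP is unbounded in this direction.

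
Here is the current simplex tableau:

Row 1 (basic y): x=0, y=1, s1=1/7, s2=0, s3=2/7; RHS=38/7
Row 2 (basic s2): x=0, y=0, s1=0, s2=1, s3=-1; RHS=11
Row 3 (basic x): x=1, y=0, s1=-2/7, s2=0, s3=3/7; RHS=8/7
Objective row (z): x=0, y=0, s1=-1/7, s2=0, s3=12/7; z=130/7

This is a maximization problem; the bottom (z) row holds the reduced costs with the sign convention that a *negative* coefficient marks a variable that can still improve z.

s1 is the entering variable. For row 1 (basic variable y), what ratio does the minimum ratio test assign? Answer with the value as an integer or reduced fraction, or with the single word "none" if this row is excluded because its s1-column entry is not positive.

38

Ratio = RHS / (s1 entry) = (38/7) / (1/7) = 38.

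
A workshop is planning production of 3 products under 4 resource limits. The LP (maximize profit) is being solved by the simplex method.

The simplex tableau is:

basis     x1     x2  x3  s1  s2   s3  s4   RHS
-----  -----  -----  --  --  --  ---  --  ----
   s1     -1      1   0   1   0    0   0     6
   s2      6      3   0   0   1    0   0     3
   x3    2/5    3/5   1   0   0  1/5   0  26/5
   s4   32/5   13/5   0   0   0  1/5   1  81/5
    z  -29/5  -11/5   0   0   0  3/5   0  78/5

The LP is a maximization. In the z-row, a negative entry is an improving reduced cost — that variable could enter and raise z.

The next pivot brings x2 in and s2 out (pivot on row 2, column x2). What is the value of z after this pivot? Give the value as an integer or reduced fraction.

89/5

Minimum ratio for x2: 3/3 = 1.
z changes by −(z-row coeff of x2)·ratio = −(-11/5)·1 = 11/5.
New z = 78/5 + (11/5) = 89/5.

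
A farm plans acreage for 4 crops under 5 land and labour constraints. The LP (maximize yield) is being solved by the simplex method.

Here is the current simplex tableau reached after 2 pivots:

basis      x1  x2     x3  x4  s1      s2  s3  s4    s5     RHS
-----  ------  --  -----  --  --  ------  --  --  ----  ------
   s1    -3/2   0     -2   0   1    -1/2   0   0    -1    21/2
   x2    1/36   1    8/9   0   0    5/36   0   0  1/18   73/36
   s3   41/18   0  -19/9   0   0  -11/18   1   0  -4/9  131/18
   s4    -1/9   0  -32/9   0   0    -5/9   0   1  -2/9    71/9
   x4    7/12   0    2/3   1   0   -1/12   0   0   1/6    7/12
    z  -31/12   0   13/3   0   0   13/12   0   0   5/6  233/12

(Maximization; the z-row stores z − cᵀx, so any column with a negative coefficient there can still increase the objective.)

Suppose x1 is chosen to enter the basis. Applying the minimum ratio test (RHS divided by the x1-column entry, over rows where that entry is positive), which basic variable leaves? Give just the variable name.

Ratios: row 1 (s1): entry -3/2 ≤ 0, skip; row 2 (x2): (73/36)/(1/36) = 73; row 3 (s3): (131/18)/(41/18) = 131/41; row 4 (s4): entry -1/9 ≤ 0, skip; row 5 (x4): (7/12)/(7/12) = 1.
Minimum ratio 1 is in the x4 row, so x4 leaves.

x4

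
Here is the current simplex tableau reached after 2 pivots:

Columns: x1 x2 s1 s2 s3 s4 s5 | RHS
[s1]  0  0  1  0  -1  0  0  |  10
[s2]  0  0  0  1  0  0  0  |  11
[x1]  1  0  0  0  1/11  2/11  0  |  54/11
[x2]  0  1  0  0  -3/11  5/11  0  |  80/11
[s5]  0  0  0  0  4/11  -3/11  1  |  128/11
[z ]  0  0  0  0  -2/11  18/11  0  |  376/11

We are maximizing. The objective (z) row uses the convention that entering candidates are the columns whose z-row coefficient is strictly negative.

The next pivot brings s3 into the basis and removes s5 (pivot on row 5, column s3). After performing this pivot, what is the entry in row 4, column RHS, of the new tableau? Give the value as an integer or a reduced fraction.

Pivot element is row 5, column s3: 4/11.
Normalize row 5: new (row 5, RHS) = (128/11)/(4/11) = 32.
row 4 ← row 4 − (-3/11)·(new row 5): 80/11 − (-3/11)·32 = 16.

16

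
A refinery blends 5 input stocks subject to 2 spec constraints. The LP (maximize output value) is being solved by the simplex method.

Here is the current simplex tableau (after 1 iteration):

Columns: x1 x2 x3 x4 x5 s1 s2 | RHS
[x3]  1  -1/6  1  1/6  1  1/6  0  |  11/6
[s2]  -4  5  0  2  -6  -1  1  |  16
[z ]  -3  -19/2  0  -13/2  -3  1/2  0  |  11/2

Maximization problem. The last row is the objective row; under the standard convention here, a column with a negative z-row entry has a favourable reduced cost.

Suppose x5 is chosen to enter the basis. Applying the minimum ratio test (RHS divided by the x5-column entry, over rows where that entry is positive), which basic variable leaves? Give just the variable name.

Ratios: row 1 (x3): (11/6)/1 = 11/6; row 2 (s2): entry -6 ≤ 0, skip.
Minimum ratio 11/6 is in the x3 row, so x3 leaves.

x3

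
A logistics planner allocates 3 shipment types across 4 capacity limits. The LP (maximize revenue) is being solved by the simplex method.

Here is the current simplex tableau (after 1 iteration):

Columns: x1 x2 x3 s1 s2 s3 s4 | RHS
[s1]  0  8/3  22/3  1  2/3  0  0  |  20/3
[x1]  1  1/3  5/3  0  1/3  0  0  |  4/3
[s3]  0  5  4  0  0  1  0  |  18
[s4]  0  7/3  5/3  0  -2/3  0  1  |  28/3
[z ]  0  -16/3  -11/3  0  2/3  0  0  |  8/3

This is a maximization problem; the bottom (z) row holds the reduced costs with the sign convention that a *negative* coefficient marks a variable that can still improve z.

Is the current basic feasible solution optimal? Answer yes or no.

no

Column x2 has objective-row coefficient -16/3, which is negative; an improving pivot exists, so not yet optimal.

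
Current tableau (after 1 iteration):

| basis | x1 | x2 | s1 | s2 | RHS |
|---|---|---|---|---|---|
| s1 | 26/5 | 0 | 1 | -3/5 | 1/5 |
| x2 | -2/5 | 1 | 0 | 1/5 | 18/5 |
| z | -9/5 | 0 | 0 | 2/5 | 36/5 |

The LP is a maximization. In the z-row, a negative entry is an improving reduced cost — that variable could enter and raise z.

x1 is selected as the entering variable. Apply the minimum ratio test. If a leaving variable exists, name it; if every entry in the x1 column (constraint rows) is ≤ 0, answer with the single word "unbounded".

Ratios: row 1 (s1): (1/5)/(26/5) = 1/26; row 2 (x2): entry -2/5 ≤ 0, skip.
Minimum ratio is in the s1 row, so s1 leaves.

s1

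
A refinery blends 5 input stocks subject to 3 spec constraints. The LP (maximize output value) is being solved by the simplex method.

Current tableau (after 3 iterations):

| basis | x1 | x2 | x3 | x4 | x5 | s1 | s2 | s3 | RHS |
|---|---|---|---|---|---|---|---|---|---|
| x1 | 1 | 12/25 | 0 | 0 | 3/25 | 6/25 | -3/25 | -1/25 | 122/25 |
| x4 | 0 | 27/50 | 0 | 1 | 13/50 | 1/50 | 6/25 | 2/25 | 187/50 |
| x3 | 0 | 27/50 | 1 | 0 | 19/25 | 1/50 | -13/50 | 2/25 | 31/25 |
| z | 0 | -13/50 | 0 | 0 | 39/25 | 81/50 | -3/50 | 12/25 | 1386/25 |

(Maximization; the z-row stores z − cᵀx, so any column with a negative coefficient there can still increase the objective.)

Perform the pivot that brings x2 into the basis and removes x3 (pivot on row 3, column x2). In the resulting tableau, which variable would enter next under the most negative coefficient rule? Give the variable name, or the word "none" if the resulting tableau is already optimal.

s2

Pivot element 27/50. New z-row = old z-row − (-13/50)·(row 3/(27/50)).
Updated z-row coefficients: x1: 0, x2: 0, x3: 13/27, x4: 0, x5: 52/27, s1: 44/27, s2: -5/27, s3: 14/27.
The most negative is -5/27 in column s2, so s2 would enter next.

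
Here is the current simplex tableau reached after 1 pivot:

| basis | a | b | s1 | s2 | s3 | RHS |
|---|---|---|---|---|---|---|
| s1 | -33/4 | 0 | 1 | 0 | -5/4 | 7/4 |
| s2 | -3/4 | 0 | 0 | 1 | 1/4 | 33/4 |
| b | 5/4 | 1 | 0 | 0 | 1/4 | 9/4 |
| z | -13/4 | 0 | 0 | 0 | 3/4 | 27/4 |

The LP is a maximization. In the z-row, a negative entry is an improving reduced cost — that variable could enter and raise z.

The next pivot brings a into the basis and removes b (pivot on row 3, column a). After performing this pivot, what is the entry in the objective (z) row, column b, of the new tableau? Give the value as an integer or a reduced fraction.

13/5

Pivot element is row 3, column a: 5/4.
Normalize row 3: new (row 3, b) = 1/(5/4) = 4/5.
z-row ← z-row − (-13/4)·(new row 3): 0 − (-13/4)·(4/5) = 13/5.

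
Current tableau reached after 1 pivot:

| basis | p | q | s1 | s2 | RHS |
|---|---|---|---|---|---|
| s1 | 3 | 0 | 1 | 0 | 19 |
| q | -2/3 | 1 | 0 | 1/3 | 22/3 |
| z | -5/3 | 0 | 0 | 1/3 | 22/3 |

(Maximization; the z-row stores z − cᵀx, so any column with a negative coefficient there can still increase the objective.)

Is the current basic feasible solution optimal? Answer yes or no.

Column p has objective-row coefficient -5/3, which is negative; an improving pivot exists, so not yet optimal.

no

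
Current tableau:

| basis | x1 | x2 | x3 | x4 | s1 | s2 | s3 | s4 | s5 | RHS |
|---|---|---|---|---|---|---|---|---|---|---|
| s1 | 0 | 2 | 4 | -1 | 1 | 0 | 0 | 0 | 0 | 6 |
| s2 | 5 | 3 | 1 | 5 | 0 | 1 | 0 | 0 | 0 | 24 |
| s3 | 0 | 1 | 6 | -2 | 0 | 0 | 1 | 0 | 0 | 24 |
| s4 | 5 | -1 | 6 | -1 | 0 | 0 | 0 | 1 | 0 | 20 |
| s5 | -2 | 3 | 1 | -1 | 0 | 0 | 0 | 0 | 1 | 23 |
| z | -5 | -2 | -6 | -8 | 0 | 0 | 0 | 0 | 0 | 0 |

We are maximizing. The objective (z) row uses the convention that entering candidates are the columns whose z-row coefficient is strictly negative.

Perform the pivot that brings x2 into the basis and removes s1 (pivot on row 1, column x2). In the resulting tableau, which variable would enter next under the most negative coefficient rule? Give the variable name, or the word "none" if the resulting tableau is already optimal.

Pivot element 2. New z-row = old z-row − (-2)·(row 1/2).
Updated z-row coefficients: x1: -5, x2: 0, x3: -2, x4: -9, s1: 1, s2: 0, s3: 0, s4: 0, s5: 0.
The most negative is -9 in column x4, so x4 would enter next.

x4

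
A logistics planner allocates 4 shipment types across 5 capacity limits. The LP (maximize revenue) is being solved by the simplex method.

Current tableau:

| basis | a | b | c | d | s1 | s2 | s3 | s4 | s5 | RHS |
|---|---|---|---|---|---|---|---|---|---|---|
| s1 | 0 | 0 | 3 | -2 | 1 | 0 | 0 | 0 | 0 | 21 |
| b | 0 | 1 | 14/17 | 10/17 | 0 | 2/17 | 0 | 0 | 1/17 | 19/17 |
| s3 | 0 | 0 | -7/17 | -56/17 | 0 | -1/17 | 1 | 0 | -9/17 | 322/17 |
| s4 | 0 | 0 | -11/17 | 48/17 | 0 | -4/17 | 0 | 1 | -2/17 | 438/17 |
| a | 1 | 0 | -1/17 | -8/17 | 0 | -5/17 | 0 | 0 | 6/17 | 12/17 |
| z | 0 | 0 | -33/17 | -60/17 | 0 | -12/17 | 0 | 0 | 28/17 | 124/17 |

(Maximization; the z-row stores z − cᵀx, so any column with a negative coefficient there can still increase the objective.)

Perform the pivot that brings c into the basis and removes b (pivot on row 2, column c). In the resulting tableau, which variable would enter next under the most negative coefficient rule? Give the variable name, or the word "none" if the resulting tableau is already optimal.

Pivot element 14/17. New z-row = old z-row − (-33/17)·(row 2/(14/17)).
Updated z-row coefficients: a: 0, b: 33/14, c: 0, d: -15/7, s1: 0, s2: -3/7, s3: 0, s4: 0, s5: 25/14.
The most negative is -15/7 in column d, so d would enter next.

d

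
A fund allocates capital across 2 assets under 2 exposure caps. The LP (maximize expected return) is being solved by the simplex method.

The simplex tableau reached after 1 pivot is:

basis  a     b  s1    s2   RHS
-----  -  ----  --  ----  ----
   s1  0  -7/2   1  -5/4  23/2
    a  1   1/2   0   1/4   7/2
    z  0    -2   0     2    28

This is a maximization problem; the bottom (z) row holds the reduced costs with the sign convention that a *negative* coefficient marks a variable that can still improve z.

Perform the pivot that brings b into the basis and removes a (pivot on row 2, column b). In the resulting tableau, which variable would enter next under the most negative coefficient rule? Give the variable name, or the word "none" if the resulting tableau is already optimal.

Pivot element 1/2. New z-row = old z-row − (-2)·(row 2/(1/2)).
Updated z-row coefficients: a: 4, b: 0, s1: 0, s2: 3.
No coefficient is strictly negative; the tableau after this pivot is optimal.

none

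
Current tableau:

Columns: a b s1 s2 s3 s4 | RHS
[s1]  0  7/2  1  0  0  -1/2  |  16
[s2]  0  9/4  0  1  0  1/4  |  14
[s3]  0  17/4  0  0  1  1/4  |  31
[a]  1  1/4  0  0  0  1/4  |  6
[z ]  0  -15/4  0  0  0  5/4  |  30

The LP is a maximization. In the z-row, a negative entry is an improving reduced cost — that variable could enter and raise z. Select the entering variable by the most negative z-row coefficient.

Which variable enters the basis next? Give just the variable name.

b

Objective-row coefficients: a: 0, b: -15/4, s1: 0, s2: 0, s3: 0, s4: 5/4.
The most negative is -15/4 in column b, so b enters.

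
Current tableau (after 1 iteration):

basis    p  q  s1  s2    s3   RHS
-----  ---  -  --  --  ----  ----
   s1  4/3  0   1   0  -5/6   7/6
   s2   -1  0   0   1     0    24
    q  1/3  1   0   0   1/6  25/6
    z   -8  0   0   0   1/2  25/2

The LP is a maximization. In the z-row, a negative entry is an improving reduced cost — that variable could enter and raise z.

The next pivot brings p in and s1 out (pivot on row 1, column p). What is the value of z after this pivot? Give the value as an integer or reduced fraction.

39/2

Minimum ratio for p: (7/6)/(4/3) = 7/8.
z changes by −(z-row coeff of p)·ratio = −(-8)·(7/8) = 7.
New z = 25/2 + 7 = 39/2.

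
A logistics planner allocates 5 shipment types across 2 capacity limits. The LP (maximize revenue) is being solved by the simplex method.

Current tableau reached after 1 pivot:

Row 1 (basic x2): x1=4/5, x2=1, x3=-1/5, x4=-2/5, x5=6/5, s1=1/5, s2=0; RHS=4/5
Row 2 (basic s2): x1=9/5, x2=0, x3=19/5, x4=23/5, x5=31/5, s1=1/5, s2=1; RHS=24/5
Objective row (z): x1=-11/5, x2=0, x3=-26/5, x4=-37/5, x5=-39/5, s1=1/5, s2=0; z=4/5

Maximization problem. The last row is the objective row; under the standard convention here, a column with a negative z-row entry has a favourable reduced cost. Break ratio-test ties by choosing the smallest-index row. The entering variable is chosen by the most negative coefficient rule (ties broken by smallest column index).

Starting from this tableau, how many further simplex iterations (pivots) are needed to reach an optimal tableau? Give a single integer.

pivot: x5 in, x2 out → z = 6
pivot: x4 in, s2 out → z = 7
pivot: x2 in, x5 out → z = 196/23
No improving column remains; optimal.

3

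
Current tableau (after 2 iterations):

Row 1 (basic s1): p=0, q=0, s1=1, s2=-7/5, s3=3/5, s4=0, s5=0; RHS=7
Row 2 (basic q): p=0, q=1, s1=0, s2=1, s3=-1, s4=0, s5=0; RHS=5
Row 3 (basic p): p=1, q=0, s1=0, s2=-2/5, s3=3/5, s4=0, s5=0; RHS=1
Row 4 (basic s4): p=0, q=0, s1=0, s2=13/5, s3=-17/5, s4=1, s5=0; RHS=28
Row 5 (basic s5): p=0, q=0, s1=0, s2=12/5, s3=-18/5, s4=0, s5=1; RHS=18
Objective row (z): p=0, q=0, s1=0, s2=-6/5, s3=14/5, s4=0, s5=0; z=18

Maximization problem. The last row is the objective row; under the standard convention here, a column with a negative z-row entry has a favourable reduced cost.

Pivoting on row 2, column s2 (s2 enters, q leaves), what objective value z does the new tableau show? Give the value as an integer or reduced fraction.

24

Minimum ratio for s2: 5/1 = 5.
z changes by −(z-row coeff of s2)·ratio = −(-6/5)·5 = 6.
New z = 18 + 6 = 24.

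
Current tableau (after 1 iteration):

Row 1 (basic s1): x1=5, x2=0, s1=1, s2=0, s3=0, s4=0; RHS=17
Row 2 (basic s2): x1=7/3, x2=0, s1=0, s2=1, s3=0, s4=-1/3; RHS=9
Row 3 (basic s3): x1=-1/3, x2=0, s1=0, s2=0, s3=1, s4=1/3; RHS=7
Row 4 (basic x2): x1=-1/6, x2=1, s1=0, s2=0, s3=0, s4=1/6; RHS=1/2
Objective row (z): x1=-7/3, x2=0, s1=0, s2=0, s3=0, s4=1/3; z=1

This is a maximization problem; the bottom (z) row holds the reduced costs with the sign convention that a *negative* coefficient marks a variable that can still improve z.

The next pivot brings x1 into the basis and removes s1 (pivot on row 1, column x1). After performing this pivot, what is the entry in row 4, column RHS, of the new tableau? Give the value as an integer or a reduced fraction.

Pivot element is row 1, column x1: 5.
Normalize row 1: new (row 1, RHS) = 17/5 = 17/5.
row 4 ← row 4 − (-1/6)·(new row 1): 1/2 − (-1/6)·(17/5) = 16/15.

16/15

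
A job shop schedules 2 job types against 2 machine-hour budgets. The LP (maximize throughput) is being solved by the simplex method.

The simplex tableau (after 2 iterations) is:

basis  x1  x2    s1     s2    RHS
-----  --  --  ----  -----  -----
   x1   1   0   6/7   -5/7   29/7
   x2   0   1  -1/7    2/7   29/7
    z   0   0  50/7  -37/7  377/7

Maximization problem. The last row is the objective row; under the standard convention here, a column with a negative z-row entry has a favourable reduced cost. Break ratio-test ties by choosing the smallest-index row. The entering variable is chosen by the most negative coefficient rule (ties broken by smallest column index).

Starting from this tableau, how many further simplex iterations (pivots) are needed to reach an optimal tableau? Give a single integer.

pivot: s2 in, x2 out → z = 261/2
No improving column remains; optimal.

1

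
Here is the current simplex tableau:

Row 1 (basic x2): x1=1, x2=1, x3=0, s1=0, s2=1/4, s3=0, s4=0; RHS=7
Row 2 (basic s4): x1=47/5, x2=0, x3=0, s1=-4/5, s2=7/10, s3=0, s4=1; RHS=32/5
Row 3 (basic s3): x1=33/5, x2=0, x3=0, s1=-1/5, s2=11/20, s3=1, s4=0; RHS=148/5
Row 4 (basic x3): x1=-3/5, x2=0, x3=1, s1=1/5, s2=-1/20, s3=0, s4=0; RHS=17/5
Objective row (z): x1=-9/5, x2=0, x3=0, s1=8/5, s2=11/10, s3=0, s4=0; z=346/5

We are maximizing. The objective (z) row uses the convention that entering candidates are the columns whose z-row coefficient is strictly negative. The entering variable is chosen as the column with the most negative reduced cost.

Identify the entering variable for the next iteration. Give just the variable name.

x1

Objective-row coefficients: x1: -9/5, x2: 0, x3: 0, s1: 8/5, s2: 11/10, s3: 0, s4: 0.
The most negative is -9/5 in column x1, so x1 enters.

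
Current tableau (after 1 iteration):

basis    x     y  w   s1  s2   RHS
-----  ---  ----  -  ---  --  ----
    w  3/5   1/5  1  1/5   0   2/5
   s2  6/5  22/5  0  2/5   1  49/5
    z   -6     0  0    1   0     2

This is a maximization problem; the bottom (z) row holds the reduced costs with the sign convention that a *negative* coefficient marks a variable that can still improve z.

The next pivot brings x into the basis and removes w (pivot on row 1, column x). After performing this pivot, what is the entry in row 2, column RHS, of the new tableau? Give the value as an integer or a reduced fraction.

Pivot element is row 1, column x: 3/5.
Normalize row 1: new (row 1, RHS) = (2/5)/(3/5) = 2/3.
row 2 ← row 2 − (6/5)·(new row 1): 49/5 − (6/5)·(2/3) = 9.

9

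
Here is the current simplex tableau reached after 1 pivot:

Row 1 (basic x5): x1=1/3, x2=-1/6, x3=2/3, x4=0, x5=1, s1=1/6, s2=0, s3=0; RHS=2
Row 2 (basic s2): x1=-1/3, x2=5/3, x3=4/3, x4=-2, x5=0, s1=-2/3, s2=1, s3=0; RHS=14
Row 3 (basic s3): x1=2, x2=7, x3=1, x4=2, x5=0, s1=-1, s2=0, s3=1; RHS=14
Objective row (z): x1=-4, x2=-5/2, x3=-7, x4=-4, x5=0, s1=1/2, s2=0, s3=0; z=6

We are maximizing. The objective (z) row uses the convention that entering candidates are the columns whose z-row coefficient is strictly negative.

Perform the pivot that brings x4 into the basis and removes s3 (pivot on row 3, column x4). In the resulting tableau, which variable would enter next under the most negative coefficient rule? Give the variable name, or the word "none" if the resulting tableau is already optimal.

x3

Pivot element 2. New z-row = old z-row − (-4)·(row 3/2).
Updated z-row coefficients: x1: 0, x2: 23/2, x3: -5, x4: 0, x5: 0, s1: -3/2, s2: 0, s3: 2.
The most negative is -5 in column x3, so x3 would enter next.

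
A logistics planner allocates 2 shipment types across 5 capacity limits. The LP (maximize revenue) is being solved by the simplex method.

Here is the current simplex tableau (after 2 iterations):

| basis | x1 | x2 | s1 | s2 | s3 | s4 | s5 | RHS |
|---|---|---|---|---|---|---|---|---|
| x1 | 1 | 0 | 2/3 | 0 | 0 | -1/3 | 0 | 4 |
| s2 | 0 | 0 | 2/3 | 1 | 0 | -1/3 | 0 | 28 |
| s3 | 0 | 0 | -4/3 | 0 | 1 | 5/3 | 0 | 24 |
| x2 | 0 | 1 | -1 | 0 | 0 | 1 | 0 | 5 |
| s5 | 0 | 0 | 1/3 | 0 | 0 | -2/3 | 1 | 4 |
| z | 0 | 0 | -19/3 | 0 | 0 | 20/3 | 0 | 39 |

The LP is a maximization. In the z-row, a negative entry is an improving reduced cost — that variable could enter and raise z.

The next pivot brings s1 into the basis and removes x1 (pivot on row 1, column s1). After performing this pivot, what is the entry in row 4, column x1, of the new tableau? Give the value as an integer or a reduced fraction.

Pivot element is row 1, column s1: 2/3.
Normalize row 1: new (row 1, x1) = 1/(2/3) = 3/2.
row 4 ← row 4 − (-1)·(new row 1): 0 − (-1)·(3/2) = 3/2.

3/2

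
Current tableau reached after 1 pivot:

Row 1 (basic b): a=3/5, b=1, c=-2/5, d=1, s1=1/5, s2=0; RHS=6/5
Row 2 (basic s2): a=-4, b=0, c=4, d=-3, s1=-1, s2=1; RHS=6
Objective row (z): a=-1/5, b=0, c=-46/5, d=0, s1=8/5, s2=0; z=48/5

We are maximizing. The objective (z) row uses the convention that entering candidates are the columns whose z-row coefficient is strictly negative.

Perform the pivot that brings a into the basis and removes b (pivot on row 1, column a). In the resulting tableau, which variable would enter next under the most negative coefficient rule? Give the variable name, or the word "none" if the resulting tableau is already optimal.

c

Pivot element 3/5. New z-row = old z-row − (-1/5)·(row 1/(3/5)).
Updated z-row coefficients: a: 0, b: 1/3, c: -28/3, d: 1/3, s1: 5/3, s2: 0.
The most negative is -28/3 in column c, so c would enter next.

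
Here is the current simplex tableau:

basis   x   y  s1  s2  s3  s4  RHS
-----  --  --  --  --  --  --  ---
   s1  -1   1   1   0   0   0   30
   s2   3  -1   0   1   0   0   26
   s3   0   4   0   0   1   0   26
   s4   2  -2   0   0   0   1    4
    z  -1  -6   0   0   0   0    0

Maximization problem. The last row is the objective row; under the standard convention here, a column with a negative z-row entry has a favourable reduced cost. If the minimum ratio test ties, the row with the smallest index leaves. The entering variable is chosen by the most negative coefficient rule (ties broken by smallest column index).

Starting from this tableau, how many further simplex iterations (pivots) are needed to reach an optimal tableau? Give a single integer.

2

pivot: y in, s3 out → z = 39
pivot: x in, s4 out → z = 95/2
No improving column remains; optimal.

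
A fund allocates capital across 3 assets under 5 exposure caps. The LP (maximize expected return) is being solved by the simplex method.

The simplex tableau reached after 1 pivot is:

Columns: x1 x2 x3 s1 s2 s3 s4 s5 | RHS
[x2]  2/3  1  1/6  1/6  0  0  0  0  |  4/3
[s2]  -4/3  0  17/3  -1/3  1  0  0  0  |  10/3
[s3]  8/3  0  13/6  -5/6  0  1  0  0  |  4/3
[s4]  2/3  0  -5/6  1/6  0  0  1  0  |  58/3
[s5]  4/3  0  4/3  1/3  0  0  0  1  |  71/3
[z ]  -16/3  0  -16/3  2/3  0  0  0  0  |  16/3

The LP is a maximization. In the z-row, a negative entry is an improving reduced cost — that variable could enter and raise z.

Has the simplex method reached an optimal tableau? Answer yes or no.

no

Column x1 has objective-row coefficient -16/3, which is negative; an improving pivot exists, so not yet optimal.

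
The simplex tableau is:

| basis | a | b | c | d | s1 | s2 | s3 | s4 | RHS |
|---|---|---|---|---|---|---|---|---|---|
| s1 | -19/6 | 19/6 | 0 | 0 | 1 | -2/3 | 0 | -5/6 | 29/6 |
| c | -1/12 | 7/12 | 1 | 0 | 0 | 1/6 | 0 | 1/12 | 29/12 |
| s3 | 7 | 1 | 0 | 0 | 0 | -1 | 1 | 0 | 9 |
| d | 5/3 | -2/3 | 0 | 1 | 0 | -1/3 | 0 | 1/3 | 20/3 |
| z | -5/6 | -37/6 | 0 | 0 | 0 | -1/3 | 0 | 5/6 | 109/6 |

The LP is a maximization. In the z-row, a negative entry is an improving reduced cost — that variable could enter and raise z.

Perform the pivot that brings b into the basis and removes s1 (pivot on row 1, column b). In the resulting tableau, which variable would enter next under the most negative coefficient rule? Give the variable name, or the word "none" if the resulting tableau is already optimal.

Pivot element 19/6. New z-row = old z-row − (-37/6)·(row 1/(19/6)).
Updated z-row coefficients: a: -7, b: 0, c: 0, d: 0, s1: 37/19, s2: -31/19, s3: 0, s4: -15/19.
The most negative is -7 in column a, so a would enter next.

a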